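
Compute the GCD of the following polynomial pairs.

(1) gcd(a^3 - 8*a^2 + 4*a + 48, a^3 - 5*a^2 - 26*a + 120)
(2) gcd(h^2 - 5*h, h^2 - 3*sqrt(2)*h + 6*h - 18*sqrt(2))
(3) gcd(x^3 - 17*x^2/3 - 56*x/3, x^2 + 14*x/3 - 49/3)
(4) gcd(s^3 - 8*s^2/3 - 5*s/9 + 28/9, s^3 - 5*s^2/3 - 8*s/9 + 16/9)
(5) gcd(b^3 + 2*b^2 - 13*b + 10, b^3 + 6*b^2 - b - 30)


(1) = gcd((a - 6)*(a - 4)*(a + 2), (a - 6)*(a - 4)*(a + 5)) = a^2 - 10*a + 24
(2) = gcd(h*(h - 5), (h + 6)*(h - 3*sqrt(2))) = 1
(3) = gcd(x*(x - 8)*(x + 7/3), (x - 7/3)*(x + 7)) = 1
(4) = gcd((s - 7/3)*(s - 4/3)*(s + 1), (s - 4/3)^2*(s + 1)) = s^2 - s/3 - 4/3
(5) = gcd((b - 2)*(b - 1)*(b + 5), (b - 2)*(b + 3)*(b + 5)) = b^2 + 3*b - 10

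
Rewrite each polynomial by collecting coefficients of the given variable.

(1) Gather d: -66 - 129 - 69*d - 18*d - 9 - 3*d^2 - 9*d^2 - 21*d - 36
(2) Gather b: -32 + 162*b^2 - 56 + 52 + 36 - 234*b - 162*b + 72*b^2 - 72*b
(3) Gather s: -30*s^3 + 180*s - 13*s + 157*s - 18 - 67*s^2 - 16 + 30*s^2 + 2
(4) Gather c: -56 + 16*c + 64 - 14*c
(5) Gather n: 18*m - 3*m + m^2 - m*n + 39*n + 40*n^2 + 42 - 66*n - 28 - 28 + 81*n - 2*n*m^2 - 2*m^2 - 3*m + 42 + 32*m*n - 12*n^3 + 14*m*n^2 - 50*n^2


(1) = -12*d^2 - 108*d - 240
(2) = 234*b^2 - 468*b
(3) = -30*s^3 - 37*s^2 + 324*s - 32
(4) = 2*c + 8
(5) = -m^2 + 12*m - 12*n^3 + n^2*(14*m - 10) + n*(-2*m^2 + 31*m + 54) + 28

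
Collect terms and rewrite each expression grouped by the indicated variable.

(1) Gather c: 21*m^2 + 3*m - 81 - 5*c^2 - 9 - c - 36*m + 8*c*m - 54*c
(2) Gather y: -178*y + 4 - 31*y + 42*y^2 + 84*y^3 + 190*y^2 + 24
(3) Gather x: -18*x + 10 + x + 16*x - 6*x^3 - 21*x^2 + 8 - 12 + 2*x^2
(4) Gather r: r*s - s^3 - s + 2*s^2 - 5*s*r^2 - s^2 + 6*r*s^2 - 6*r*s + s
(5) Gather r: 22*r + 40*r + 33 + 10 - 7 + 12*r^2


(1) = -5*c^2 + c*(8*m - 55) + 21*m^2 - 33*m - 90
(2) = 84*y^3 + 232*y^2 - 209*y + 28
(3) = -6*x^3 - 19*x^2 - x + 6
(4) = -5*r^2*s + r*(6*s^2 - 5*s) - s^3 + s^2
(5) = 12*r^2 + 62*r + 36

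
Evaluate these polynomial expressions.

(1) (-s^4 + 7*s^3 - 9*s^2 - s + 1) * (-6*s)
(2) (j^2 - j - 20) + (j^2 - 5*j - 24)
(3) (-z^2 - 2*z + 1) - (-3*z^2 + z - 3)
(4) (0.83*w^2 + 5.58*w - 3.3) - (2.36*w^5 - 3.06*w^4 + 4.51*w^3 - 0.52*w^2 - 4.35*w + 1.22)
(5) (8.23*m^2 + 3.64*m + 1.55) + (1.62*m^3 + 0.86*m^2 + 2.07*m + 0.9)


(1) = 6*s^5 - 42*s^4 + 54*s^3 + 6*s^2 - 6*s
(2) = 2*j^2 - 6*j - 44
(3) = 2*z^2 - 3*z + 4
(4) = -2.36*w^5 + 3.06*w^4 - 4.51*w^3 + 1.35*w^2 + 9.93*w - 4.52
(5) = 1.62*m^3 + 9.09*m^2 + 5.71*m + 2.45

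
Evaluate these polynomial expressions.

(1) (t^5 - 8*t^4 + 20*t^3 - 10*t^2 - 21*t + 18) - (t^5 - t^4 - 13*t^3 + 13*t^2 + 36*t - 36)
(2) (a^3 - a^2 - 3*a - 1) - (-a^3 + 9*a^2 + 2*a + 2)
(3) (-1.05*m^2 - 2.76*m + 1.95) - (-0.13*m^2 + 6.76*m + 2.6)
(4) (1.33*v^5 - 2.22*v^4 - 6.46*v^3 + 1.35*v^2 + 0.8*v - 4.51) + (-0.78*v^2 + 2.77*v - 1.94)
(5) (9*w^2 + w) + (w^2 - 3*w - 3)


(1) = -7*t^4 + 33*t^3 - 23*t^2 - 57*t + 54
(2) = 2*a^3 - 10*a^2 - 5*a - 3
(3) = -0.92*m^2 - 9.52*m - 0.65
(4) = 1.33*v^5 - 2.22*v^4 - 6.46*v^3 + 0.57*v^2 + 3.57*v - 6.45
(5) = 10*w^2 - 2*w - 3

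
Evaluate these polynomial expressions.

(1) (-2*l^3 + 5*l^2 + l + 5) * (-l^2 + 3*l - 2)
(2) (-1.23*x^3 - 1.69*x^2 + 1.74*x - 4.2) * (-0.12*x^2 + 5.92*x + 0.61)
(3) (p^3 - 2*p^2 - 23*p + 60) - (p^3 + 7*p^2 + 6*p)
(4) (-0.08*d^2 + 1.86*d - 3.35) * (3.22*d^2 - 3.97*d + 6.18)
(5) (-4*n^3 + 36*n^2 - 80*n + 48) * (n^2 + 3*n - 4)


(1) = 2*l^5 - 11*l^4 + 18*l^3 - 12*l^2 + 13*l - 10
(2) = 0.1476*x^5 - 7.0788*x^4 - 10.9639*x^3 + 9.7739*x^2 - 23.8026*x - 2.562
(3) = -9*p^2 - 29*p + 60
(4) = -0.2576*d^4 + 6.3068*d^3 - 18.6656*d^2 + 24.7943*d - 20.703
(5) = -4*n^5 + 24*n^4 + 44*n^3 - 336*n^2 + 464*n - 192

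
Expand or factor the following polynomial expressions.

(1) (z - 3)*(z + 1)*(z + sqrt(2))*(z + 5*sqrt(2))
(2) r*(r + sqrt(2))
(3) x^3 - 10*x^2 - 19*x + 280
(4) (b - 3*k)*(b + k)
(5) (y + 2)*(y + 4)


(1) = z^4 - 2*z^3 + 6*sqrt(2)*z^3 - 12*sqrt(2)*z^2 + 7*z^2 - 18*sqrt(2)*z - 20*z - 30
(2) = r^2 + sqrt(2)*r
(3) = (x - 8)*(x - 7)*(x + 5)
(4) = b^2 - 2*b*k - 3*k^2
(5) = y^2 + 6*y + 8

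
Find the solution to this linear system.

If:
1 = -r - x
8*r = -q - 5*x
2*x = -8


Then:
q = -4
r = 3
x = -4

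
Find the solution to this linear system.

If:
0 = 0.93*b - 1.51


Then:
b = 1.62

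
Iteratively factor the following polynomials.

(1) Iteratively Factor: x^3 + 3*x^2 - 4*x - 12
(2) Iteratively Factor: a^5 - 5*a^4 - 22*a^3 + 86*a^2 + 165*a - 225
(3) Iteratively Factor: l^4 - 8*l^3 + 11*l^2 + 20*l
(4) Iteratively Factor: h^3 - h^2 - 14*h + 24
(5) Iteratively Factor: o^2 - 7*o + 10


(1) = (x - 2)*(x^2 + 5*x + 6) = (x - 2)*(x + 3)*(x + 2)
(2) = (a - 1)*(a^4 - 4*a^3 - 26*a^2 + 60*a + 225) = (a - 5)*(a - 1)*(a^3 + a^2 - 21*a - 45) = (a - 5)*(a - 1)*(a + 3)*(a^2 - 2*a - 15) = (a - 5)^2*(a - 1)*(a + 3)*(a + 3)
(3) = (l - 4)*(l^3 - 4*l^2 - 5*l) = l*(l - 4)*(l^2 - 4*l - 5) = l*(l - 5)*(l - 4)*(l + 1)
(4) = (h + 4)*(h^2 - 5*h + 6) = (h - 3)*(h + 4)*(h - 2)
(5) = (o - 2)*(o - 5)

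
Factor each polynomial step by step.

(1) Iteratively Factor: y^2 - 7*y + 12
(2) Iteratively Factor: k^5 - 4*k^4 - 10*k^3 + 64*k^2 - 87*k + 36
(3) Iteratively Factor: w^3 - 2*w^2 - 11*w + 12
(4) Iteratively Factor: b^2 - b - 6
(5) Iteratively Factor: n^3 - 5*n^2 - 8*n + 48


(1) = (y - 4)*(y - 3)
(2) = (k - 1)*(k^4 - 3*k^3 - 13*k^2 + 51*k - 36) = (k - 1)*(k + 4)*(k^3 - 7*k^2 + 15*k - 9) = (k - 3)*(k - 1)*(k + 4)*(k^2 - 4*k + 3) = (k - 3)*(k - 1)^2*(k + 4)*(k - 3)
(3) = (w - 4)*(w^2 + 2*w - 3) = (w - 4)*(w - 1)*(w + 3)
(4) = (b + 2)*(b - 3)
(5) = (n - 4)*(n^2 - n - 12) = (n - 4)^2*(n + 3)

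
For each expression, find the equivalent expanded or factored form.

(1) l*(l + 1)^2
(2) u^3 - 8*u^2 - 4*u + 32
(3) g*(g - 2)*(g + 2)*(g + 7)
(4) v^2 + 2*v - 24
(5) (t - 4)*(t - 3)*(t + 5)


(1) = l^3 + 2*l^2 + l
(2) = (u - 8)*(u - 2)*(u + 2)
(3) = g^4 + 7*g^3 - 4*g^2 - 28*g
(4) = (v - 4)*(v + 6)
(5) = t^3 - 2*t^2 - 23*t + 60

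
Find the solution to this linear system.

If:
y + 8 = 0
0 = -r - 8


Then:
r = -8
y = -8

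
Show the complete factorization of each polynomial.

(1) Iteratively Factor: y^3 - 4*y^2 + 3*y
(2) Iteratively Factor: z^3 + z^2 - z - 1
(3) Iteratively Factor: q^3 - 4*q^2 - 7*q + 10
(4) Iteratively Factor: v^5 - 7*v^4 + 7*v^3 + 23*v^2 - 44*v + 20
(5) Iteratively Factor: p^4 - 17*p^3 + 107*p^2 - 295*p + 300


(1) = (y - 3)*(y^2 - y) = y*(y - 3)*(y - 1)
(2) = (z - 1)*(z^2 + 2*z + 1) = (z - 1)*(z + 1)*(z + 1)
(3) = (q + 2)*(q^2 - 6*q + 5) = (q - 5)*(q + 2)*(q - 1)
(4) = (v - 1)*(v^4 - 6*v^3 + v^2 + 24*v - 20) = (v - 5)*(v - 1)*(v^3 - v^2 - 4*v + 4) = (v - 5)*(v - 1)*(v + 2)*(v^2 - 3*v + 2) = (v - 5)*(v - 2)*(v - 1)*(v + 2)*(v - 1)
(5) = (p - 5)*(p^3 - 12*p^2 + 47*p - 60) = (p - 5)^2*(p^2 - 7*p + 12) = (p - 5)^2*(p - 4)*(p - 3)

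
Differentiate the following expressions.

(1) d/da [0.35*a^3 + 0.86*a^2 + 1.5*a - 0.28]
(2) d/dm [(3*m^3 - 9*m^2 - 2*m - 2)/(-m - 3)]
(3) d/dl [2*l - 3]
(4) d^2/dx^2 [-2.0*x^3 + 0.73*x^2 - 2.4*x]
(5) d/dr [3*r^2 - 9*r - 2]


(1) = 1.05*a^2 + 1.72*a + 1.5
(2) = 2*(-3*m^3 - 9*m^2 + 27*m + 2)/(m^2 + 6*m + 9)
(3) = 2
(4) = 1.46 - 12.0*x
(5) = 6*r - 9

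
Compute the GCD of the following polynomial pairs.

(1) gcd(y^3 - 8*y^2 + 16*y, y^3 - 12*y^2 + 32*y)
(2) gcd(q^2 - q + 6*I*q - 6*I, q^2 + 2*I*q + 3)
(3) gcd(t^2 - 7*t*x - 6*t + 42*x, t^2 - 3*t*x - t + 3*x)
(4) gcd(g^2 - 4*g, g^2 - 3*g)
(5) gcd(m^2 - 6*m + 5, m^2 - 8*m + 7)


(1) = y^2 - 4*y
(2) = 1
(3) = 1
(4) = g
(5) = m - 1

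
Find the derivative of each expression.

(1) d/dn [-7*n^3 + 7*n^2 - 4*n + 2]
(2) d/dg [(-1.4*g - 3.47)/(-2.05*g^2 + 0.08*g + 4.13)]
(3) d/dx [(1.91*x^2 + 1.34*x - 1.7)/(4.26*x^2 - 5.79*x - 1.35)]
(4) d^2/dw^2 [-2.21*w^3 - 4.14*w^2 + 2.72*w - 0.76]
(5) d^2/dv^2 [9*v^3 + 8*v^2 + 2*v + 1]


(1) = -21*n^2 + 14*n - 4
(2) = (2.87*g^2 - 0.112*g - (1.4*g + 3.47)*(4.1*g - 0.08) - 5.782)/(-2.05*g^2 + 0.08*g + 4.13)^2
(3) = (-16.7673*x^2 + 9.327*x - 11.652)/(18.1476*x^4 - 49.3308*x^3 + 22.0221*x^2 + 15.633*x + 1.8225)
(4) = -13.26*w - 8.28
(5) = 54*v + 16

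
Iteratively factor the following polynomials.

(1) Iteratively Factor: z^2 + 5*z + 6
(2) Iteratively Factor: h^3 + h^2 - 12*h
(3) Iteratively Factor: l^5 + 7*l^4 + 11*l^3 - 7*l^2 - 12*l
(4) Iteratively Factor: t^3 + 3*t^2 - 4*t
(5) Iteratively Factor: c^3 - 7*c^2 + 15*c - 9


(1) = (z + 3)*(z + 2)
(2) = (h - 3)*(h^2 + 4*h) = h*(h - 3)*(h + 4)
(3) = (l + 1)*(l^4 + 6*l^3 + 5*l^2 - 12*l) = l*(l + 1)*(l^3 + 6*l^2 + 5*l - 12) = l*(l + 1)*(l + 3)*(l^2 + 3*l - 4) = l*(l - 1)*(l + 1)*(l + 3)*(l + 4)
(4) = (t + 4)*(t^2 - t) = (t - 1)*(t + 4)*(t)
(5) = (c - 3)*(c^2 - 4*c + 3) = (c - 3)*(c - 1)*(c - 3)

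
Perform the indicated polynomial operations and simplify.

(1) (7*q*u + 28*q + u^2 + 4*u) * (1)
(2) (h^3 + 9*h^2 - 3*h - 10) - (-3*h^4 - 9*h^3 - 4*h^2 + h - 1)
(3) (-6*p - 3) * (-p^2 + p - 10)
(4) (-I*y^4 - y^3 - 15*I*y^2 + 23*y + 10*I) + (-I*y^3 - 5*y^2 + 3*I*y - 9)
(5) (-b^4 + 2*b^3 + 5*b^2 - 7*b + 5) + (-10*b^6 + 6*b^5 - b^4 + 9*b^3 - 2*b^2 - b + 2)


(1) = 7*q*u + 28*q + u^2 + 4*u
(2) = 3*h^4 + 10*h^3 + 13*h^2 - 4*h - 9
(3) = 6*p^3 - 3*p^2 + 57*p + 30
(4) = -I*y^4 - y^3 - I*y^3 - 5*y^2 - 15*I*y^2 + 23*y + 3*I*y - 9 + 10*I
(5) = -10*b^6 + 6*b^5 - 2*b^4 + 11*b^3 + 3*b^2 - 8*b + 7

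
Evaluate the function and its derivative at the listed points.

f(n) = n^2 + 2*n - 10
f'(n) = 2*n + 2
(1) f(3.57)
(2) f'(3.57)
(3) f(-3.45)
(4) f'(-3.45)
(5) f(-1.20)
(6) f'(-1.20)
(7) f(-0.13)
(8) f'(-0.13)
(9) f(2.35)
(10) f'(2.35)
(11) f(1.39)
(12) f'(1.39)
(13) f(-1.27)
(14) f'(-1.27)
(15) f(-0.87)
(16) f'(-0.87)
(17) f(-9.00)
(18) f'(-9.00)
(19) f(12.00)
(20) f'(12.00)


(1) = 9.88
(2) = 9.14
(3) = -5.00
(4) = -4.90
(5) = -10.96
(6) = -0.40
(7) = -10.24
(8) = 1.74
(9) = 0.22
(10) = 6.70
(11) = -5.29
(12) = 4.78
(13) = -10.93
(14) = -0.54
(15) = -10.98
(16) = 0.26
(17) = 53.00
(18) = -16.00
(19) = 158.00
(20) = 26.00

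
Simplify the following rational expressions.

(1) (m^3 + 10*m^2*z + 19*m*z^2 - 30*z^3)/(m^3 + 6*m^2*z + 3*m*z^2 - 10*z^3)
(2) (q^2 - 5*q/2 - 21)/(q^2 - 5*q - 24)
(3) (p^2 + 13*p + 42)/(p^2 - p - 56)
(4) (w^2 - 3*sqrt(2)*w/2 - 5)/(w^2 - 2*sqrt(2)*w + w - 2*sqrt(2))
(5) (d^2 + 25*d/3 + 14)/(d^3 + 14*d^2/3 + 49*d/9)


(1) = (m + 6*z)/(m + 2*z)
(2) = (2*q^2 - 5*q - 42)/(2*q^2 - 10*q - 48)
(3) = (p + 6)/(p - 8)
(4) = (2*w^2 - 3*sqrt(2)*w - 10)/(2*w^2 + w*(2 - 4*sqrt(2)) - 4*sqrt(2))
(5) = (3*d + 18)/(3*d^2 + 7*d)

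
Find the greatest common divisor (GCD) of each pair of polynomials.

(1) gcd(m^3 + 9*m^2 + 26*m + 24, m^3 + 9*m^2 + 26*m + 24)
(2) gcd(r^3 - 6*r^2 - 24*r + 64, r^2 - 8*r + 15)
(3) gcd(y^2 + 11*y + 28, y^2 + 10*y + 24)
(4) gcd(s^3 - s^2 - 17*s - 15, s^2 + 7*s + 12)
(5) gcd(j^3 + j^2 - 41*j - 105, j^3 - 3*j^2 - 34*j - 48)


(1) = m^3 + 9*m^2 + 26*m + 24
(2) = gcd((r - 8)*(r - 2)*(r + 4), (r - 5)*(r - 3)) = 1
(3) = y + 4
(4) = s + 3
(5) = gcd((j - 7)*(j + 3)*(j + 5), (j - 8)*(j + 2)*(j + 3)) = j + 3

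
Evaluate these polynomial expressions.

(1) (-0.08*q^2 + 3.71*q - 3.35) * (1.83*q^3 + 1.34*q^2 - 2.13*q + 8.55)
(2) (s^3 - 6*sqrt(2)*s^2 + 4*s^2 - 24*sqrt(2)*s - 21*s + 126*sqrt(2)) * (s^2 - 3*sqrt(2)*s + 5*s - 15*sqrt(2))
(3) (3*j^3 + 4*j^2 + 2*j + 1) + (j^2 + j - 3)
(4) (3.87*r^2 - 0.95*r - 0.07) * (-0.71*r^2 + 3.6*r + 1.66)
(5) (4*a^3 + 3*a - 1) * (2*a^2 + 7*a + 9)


(1) = -0.1464*q^5 + 6.6821*q^4 - 0.9887*q^3 - 13.0753*q^2 + 38.856*q - 28.6425
(2) = s^5 - 9*sqrt(2)*s^4 + 9*s^4 - 81*sqrt(2)*s^3 + 35*s^3 + 9*sqrt(2)*s^2 + 219*s^2 - 36*s + 945*sqrt(2)*s - 3780
(3) = 3*j^3 + 5*j^2 + 3*j - 2
(4) = -2.7477*r^4 + 14.6065*r^3 + 3.0539*r^2 - 1.829*r - 0.1162
(5) = 8*a^5 + 28*a^4 + 42*a^3 + 19*a^2 + 20*a - 9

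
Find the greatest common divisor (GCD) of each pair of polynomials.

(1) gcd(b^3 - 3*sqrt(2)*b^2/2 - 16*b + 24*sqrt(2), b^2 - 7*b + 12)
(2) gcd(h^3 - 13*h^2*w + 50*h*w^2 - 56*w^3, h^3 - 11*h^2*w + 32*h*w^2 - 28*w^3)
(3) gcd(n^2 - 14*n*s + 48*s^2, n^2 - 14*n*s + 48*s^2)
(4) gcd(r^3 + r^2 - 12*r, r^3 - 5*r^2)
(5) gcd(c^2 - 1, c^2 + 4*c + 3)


(1) = b - 4
(2) = h^2 - 9*h*w + 14*w^2
(3) = gcd((n - 8*s)*(n - 6*s), (n - 8*s)*(n - 6*s)) = n^2 - 14*n*s + 48*s^2
(4) = r
(5) = c + 1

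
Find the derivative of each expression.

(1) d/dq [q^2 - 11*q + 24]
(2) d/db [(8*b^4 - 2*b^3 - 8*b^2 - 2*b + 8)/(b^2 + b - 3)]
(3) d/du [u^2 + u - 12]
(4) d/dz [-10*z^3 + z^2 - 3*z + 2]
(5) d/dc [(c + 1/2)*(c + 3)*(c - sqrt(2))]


(1) = 2*q - 11
(2) = 2*(8*b^5 + 11*b^4 - 50*b^3 + 6*b^2 + 16*b - 1)/(b^4 + 2*b^3 - 5*b^2 - 6*b + 9)
(3) = 2*u + 1
(4) = -30*z^2 + 2*z - 3
(5) = 3*c^2 - 2*sqrt(2)*c + 7*c - 7*sqrt(2)/2 + 3/2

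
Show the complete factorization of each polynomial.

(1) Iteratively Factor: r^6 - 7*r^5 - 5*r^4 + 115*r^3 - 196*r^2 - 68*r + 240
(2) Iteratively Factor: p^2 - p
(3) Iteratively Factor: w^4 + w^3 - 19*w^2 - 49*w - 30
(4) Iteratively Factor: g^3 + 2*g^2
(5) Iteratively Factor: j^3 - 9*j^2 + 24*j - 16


(1) = (r - 2)*(r^5 - 5*r^4 - 15*r^3 + 85*r^2 - 26*r - 120) = (r - 2)*(r + 1)*(r^4 - 6*r^3 - 9*r^2 + 94*r - 120) = (r - 3)*(r - 2)*(r + 1)*(r^3 - 3*r^2 - 18*r + 40) = (r - 3)*(r - 2)*(r + 1)*(r + 4)*(r^2 - 7*r + 10) = (r - 3)*(r - 2)^2*(r + 1)*(r + 4)*(r - 5)
(2) = (p - 1)*(p)
(3) = (w + 2)*(w^3 - w^2 - 17*w - 15) = (w + 2)*(w + 3)*(w^2 - 4*w - 5) = (w + 1)*(w + 2)*(w + 3)*(w - 5)
(4) = (g + 2)*(g^2) = g*(g + 2)*(g)
(5) = (j - 4)*(j^2 - 5*j + 4) = (j - 4)^2*(j - 1)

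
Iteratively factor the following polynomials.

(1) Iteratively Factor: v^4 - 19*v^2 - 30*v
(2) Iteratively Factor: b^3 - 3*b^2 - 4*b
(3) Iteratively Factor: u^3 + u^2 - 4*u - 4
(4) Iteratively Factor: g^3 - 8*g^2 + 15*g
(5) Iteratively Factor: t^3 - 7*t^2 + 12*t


(1) = (v - 5)*(v^3 + 5*v^2 + 6*v) = (v - 5)*(v + 3)*(v^2 + 2*v) = (v - 5)*(v + 2)*(v + 3)*(v)
(2) = (b - 4)*(b^2 + b) = b*(b - 4)*(b + 1)
(3) = (u + 1)*(u^2 - 4) = (u - 2)*(u + 1)*(u + 2)
(4) = (g - 5)*(g^2 - 3*g) = (g - 5)*(g - 3)*(g)
(5) = (t)*(t^2 - 7*t + 12) = t*(t - 4)*(t - 3)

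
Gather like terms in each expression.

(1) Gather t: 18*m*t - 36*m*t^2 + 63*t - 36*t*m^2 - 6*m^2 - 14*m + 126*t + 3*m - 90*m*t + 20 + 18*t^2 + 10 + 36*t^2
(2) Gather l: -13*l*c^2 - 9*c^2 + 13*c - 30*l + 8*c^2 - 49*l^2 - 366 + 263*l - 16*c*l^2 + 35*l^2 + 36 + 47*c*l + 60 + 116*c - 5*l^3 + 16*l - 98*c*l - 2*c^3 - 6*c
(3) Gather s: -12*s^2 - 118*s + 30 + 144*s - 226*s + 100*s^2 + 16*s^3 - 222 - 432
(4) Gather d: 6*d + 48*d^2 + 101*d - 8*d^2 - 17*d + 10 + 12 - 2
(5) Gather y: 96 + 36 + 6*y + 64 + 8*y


(1) = -6*m^2 - 11*m + t^2*(54 - 36*m) + t*(-36*m^2 - 72*m + 189) + 30
(2) = -2*c^3 - c^2 + 123*c - 5*l^3 + l^2*(-16*c - 14) + l*(-13*c^2 - 51*c + 249) - 270
(3) = 16*s^3 + 88*s^2 - 200*s - 624
(4) = 40*d^2 + 90*d + 20
(5) = 14*y + 196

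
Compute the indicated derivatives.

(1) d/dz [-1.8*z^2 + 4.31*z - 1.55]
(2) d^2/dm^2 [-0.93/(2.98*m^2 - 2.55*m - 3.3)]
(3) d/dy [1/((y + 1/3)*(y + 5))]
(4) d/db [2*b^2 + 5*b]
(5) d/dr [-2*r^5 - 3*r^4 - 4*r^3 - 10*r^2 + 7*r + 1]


(1) = 4.31 - 3.6*z
(2) = (-16.517544*m^2 + 14.13414*m + 0.93*(5.96*m - 2.55)*(11.92*m - 5.1) + 18.29124)/(-2.98*m^2 + 2.55*m + 3.3)^3
(3) = 6*(-3*y - 8)/(9*y^4 + 96*y^3 + 286*y^2 + 160*y + 25)
(4) = 4*b + 5
(5) = -10*r^4 - 12*r^3 - 12*r^2 - 20*r + 7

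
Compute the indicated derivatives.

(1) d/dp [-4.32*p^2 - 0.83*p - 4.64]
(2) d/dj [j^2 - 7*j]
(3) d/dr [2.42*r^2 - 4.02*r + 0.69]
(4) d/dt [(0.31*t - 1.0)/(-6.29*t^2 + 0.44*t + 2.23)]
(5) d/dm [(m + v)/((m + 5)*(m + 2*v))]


(1) = -8.64*p - 0.83
(2) = 2*j - 7
(3) = 4.84*r - 4.02
(4) = (1.9499*t^2 - 12.58*t + 1.1313)/(39.5641*t^4 - 5.5352*t^3 - 27.8598*t^2 + 1.9624*t + 4.9729)
(5) = (-(m + 5)*(m + v) + (m + 5)*(m + 2*v) - (m + v)*(m + 2*v))/((m + 5)^2*(m + 2*v)^2)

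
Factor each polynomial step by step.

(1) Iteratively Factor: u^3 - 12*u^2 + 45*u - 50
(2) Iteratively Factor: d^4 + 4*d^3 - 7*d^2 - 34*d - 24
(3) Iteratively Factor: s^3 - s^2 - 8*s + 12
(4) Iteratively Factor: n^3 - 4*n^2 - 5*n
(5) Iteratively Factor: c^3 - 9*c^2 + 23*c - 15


(1) = (u - 2)*(u^2 - 10*u + 25) = (u - 5)*(u - 2)*(u - 5)
(2) = (d - 3)*(d^3 + 7*d^2 + 14*d + 8) = (d - 3)*(d + 2)*(d^2 + 5*d + 4) = (d - 3)*(d + 1)*(d + 2)*(d + 4)
(3) = (s - 2)*(s^2 + s - 6) = (s - 2)^2*(s + 3)
(4) = (n - 5)*(n^2 + n) = (n - 5)*(n + 1)*(n)
(5) = (c - 1)*(c^2 - 8*c + 15) = (c - 3)*(c - 1)*(c - 5)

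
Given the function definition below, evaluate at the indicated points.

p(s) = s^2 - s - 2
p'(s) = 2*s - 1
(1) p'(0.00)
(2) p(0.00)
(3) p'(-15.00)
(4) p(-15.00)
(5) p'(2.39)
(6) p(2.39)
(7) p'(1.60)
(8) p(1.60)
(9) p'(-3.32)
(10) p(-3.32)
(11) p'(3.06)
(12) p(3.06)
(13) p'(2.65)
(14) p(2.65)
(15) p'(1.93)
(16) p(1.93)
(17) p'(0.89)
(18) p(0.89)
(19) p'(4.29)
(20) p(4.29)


(1) = -1.00
(2) = -2.00
(3) = -31.00
(4) = 238.00
(5) = 3.78
(6) = 1.32
(7) = 2.20
(8) = -1.04
(9) = -7.64
(10) = 12.34
(11) = 5.12
(12) = 4.30
(13) = 4.30
(14) = 2.37
(15) = 2.86
(16) = -0.21
(17) = 0.78
(18) = -2.10
(19) = 7.58
(20) = 12.11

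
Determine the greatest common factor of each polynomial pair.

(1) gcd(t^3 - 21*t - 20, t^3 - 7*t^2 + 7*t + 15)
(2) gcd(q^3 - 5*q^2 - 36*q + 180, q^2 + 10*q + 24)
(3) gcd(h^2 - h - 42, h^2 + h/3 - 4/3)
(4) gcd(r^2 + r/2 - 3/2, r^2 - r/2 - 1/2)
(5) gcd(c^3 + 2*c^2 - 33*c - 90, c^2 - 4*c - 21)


(1) = gcd((t - 5)*(t + 1)*(t + 4), (t - 5)*(t - 3)*(t + 1)) = t^2 - 4*t - 5
(2) = gcd((q - 6)*(q - 5)*(q + 6), (q + 4)*(q + 6)) = q + 6
(3) = gcd((h - 7)*(h + 6), (h - 1)*(h + 4/3)) = 1
(4) = r - 1
(5) = gcd((c - 6)*(c + 3)*(c + 5), (c - 7)*(c + 3)) = c + 3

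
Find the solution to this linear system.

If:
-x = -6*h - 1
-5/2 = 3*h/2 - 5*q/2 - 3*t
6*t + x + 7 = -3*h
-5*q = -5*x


Then:
h = 4/9
q = 11/3
t = -2
x = 11/3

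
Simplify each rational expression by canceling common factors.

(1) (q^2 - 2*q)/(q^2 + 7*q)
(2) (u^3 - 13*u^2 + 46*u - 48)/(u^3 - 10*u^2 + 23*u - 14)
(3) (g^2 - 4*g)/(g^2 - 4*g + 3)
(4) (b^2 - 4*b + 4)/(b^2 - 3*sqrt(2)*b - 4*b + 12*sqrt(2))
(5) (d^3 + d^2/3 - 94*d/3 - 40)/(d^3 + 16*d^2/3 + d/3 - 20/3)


(1) = (q - 2)/(q + 7)
(2) = (u^2 - 11*u + 24)/(u^2 - 8*u + 7)
(3) = (g^2 - 4*g)/(g^2 - 4*g + 3)
(4) = (b^2 - 4*b + 4)/(b^2 + b*(-3*sqrt(2) - 4) + 12*sqrt(2))
(5) = (d - 6)/(d - 1)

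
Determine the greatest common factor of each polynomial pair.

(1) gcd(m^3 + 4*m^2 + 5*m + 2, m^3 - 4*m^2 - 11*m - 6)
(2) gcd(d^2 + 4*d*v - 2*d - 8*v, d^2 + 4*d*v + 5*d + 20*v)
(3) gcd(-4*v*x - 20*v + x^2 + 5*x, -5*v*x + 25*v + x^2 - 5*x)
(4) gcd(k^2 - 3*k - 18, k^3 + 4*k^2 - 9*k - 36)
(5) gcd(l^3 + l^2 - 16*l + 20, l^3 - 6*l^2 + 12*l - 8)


(1) = gcd((m + 1)^2*(m + 2), (m - 6)*(m + 1)^2) = m^2 + 2*m + 1
(2) = gcd((d - 2)*(d + 4*v), (d + 5)*(d + 4*v)) = d + 4*v
(3) = 1
(4) = k + 3
(5) = l^2 - 4*l + 4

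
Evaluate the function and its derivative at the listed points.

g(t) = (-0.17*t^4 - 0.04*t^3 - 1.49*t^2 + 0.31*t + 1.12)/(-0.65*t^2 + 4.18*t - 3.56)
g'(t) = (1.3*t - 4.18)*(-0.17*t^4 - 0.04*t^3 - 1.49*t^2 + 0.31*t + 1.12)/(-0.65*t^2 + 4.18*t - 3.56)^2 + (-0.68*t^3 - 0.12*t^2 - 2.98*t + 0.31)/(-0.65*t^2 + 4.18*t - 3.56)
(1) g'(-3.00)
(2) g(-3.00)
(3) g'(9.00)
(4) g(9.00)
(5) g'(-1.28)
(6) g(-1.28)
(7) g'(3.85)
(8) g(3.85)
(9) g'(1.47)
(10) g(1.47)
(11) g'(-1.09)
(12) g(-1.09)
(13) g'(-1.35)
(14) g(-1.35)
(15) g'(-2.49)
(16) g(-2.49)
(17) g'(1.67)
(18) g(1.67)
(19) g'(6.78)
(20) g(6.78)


(1) = -0.77
(2) = 1.18
(3) = 1.17
(4) = 67.85
(5) = -0.41
(6) = 0.21
(7) = -23.69
(8) = -20.50
(9) = -1.32
(10) = -2.17
(11) = -0.40
(12) = 0.13
(13) = -0.42
(14) = 0.24
(15) = -0.63
(16) = 0.82
(17) = -1.95
(18) = -2.50
(19) = -31.33
(20) = 85.69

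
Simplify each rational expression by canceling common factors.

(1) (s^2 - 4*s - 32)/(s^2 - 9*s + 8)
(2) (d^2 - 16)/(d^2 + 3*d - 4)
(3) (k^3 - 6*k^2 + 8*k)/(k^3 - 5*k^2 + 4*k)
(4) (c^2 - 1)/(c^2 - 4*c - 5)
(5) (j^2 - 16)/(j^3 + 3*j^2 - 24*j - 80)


(1) = (s + 4)/(s - 1)
(2) = (d - 4)/(d - 1)
(3) = (k - 2)/(k - 1)
(4) = (c - 1)/(c - 5)
(5) = (j - 4)/(j^2 - j - 20)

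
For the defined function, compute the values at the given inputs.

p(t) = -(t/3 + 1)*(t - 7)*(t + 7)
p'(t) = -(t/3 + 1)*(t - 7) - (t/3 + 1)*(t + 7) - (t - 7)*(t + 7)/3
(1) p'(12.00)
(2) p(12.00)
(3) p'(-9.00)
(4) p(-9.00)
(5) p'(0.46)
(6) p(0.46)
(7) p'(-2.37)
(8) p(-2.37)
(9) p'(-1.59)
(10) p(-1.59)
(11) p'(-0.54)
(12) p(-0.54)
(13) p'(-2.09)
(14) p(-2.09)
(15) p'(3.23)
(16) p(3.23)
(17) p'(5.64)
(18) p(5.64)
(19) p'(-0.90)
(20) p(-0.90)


(1) = -151.67
(2) = -475.00
(3) = -46.67
(4) = 64.00
(5) = 15.20
(6) = 56.27
(7) = 15.46
(8) = 9.11
(9) = 16.99
(10) = 21.84
(11) = 17.12
(12) = 39.94
(13) = 16.15
(14) = 13.54
(15) = -0.56
(16) = 80.09
(17) = -26.76
(18) = 49.51
(19) = 17.32
(20) = 33.73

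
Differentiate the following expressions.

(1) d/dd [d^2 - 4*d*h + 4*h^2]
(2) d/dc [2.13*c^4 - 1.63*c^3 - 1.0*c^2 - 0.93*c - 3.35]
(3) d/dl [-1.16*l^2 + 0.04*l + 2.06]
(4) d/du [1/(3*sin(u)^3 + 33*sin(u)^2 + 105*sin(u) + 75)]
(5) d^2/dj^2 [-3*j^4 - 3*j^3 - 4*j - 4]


(1) = 2*d - 4*h
(2) = 8.52*c^3 - 4.89*c^2 - 2.0*c - 0.93
(3) = 0.04 - 2.32*l
(4) = -(3*sin(u) + 7)*cos(u)/(3*(sin(u) + 1)^2*(sin(u) + 5)^3)
(5) = 18*j*(-2*j - 1)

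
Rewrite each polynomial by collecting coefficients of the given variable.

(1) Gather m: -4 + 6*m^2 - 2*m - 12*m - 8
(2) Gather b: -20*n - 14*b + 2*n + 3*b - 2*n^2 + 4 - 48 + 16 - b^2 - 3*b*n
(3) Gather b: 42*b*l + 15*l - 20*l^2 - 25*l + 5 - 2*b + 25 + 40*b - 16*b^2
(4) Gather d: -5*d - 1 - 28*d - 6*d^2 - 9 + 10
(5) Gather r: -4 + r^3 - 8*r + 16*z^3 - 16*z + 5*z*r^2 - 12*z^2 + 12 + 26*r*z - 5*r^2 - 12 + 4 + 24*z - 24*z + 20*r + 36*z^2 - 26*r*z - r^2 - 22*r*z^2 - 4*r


(1) = 6*m^2 - 14*m - 12
(2) = -b^2 + b*(-3*n - 11) - 2*n^2 - 18*n - 28
(3) = -16*b^2 + b*(42*l + 38) - 20*l^2 - 10*l + 30
(4) = -6*d^2 - 33*d
(5) = r^3 + r^2*(5*z - 6) + r*(8 - 22*z^2) + 16*z^3 + 24*z^2 - 16*z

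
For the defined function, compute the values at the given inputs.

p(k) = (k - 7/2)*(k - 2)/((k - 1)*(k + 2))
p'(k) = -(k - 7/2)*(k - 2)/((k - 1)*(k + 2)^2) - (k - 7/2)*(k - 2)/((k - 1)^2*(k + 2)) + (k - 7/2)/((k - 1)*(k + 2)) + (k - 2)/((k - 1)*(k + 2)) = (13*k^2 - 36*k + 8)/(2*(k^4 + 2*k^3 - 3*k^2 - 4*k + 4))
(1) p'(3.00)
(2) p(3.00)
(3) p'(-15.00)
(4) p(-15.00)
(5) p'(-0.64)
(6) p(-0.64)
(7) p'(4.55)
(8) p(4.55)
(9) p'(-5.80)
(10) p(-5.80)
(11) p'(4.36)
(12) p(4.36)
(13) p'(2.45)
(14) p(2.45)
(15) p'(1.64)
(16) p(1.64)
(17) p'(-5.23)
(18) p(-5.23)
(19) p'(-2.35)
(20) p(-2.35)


(1) = 0.08
(2) = -0.05
(3) = 0.04
(4) = 1.51
(5) = 3.65
(6) = -4.90
(7) = 0.10
(8) = 0.12
(9) = 0.49
(10) = 2.81
(11) = 0.11
(12) = 0.09
(13) = -0.03
(14) = -0.07
(15) = -1.48
(16) = 0.29
(17) = 0.68
(18) = 3.14
(19) = 59.79
(20) = 21.70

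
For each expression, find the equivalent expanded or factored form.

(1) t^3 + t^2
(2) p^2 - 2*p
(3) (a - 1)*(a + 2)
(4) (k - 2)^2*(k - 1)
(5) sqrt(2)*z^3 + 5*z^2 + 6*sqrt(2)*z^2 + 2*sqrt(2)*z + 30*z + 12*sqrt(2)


(1) = t^2*(t + 1)
(2) = p*(p - 2)
(3) = a^2 + a - 2
(4) = k^3 - 5*k^2 + 8*k - 4
(5) = (z + 6)*(z + 2*sqrt(2))*(sqrt(2)*z + 1)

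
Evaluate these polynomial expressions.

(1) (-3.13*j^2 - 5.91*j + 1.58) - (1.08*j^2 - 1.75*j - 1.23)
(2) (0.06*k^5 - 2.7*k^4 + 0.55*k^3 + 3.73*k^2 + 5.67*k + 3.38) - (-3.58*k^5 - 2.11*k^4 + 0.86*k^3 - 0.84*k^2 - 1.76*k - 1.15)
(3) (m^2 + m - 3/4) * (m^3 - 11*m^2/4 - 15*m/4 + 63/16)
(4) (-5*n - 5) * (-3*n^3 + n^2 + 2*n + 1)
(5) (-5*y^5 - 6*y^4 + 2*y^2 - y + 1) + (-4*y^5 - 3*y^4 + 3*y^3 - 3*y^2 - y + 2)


(1) = -4.21*j^2 - 4.16*j + 2.81
(2) = 3.64*k^5 - 0.59*k^4 - 0.31*k^3 + 4.57*k^2 + 7.43*k + 4.53
(3) = m^5 - 7*m^4/4 - 29*m^3/4 + 9*m^2/4 + 27*m/4 - 189/64
(4) = 15*n^4 + 10*n^3 - 15*n^2 - 15*n - 5
(5) = -9*y^5 - 9*y^4 + 3*y^3 - y^2 - 2*y + 3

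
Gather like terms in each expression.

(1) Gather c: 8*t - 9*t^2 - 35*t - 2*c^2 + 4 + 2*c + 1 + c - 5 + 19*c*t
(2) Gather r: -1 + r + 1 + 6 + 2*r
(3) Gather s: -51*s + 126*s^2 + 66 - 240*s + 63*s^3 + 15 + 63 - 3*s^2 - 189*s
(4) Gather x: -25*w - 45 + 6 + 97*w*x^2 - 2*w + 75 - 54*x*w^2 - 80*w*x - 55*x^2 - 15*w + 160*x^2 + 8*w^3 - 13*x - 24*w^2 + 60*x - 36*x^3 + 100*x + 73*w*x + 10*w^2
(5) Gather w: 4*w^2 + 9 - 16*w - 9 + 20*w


(1) = -2*c^2 + c*(19*t + 3) - 9*t^2 - 27*t
(2) = 3*r + 6
(3) = 63*s^3 + 123*s^2 - 480*s + 144
(4) = 8*w^3 - 14*w^2 - 42*w - 36*x^3 + x^2*(97*w + 105) + x*(-54*w^2 - 7*w + 147) + 36
(5) = 4*w^2 + 4*w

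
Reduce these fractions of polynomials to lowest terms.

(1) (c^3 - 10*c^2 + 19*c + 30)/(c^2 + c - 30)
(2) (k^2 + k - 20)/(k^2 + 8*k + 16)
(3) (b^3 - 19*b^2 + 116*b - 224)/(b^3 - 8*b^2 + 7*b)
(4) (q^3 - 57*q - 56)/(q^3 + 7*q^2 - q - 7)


(1) = (c^2 - 5*c - 6)/(c + 6)
(2) = (k^2 + k - 20)/(k^2 + 8*k + 16)
(3) = (b^2 - 12*b + 32)/(b^2 - b)
(4) = (q - 8)/(q - 1)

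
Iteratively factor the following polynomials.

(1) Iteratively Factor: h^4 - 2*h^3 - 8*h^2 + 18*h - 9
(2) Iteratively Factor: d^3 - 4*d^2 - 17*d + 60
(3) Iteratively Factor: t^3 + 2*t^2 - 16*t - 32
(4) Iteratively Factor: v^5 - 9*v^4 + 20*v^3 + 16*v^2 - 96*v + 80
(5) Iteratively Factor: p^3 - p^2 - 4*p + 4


(1) = (h - 1)*(h^3 - h^2 - 9*h + 9) = (h - 1)*(h + 3)*(h^2 - 4*h + 3) = (h - 3)*(h - 1)*(h + 3)*(h - 1)
(2) = (d - 5)*(d^2 + d - 12) = (d - 5)*(d - 3)*(d + 4)
(3) = (t + 4)*(t^2 - 2*t - 8) = (t - 4)*(t + 4)*(t + 2)
(4) = (v - 2)*(v^4 - 7*v^3 + 6*v^2 + 28*v - 40) = (v - 2)^2*(v^3 - 5*v^2 - 4*v + 20) = (v - 2)^2*(v + 2)*(v^2 - 7*v + 10) = (v - 2)^3*(v + 2)*(v - 5)
(5) = (p - 1)*(p^2 - 4) = (p - 2)*(p - 1)*(p + 2)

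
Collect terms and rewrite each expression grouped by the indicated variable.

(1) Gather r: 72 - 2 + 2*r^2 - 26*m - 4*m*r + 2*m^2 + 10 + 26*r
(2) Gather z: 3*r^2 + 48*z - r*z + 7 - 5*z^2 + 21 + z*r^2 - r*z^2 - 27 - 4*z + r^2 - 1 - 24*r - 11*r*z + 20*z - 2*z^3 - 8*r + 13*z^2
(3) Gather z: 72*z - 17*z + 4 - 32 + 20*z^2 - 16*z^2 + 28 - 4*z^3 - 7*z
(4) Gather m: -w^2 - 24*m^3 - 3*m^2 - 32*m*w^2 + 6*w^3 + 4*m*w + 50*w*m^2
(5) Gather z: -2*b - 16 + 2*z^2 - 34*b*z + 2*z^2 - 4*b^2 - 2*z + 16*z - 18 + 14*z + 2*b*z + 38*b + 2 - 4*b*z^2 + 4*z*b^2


(1) = 2*m^2 - 26*m + 2*r^2 + r*(26 - 4*m) + 80
(2) = 4*r^2 - 32*r - 2*z^3 + z^2*(8 - r) + z*(r^2 - 12*r + 64)
(3) = -4*z^3 + 4*z^2 + 48*z
(4) = -24*m^3 + m^2*(50*w - 3) + m*(-32*w^2 + 4*w) + 6*w^3 - w^2
(5) = -4*b^2 + 36*b + z^2*(4 - 4*b) + z*(4*b^2 - 32*b + 28) - 32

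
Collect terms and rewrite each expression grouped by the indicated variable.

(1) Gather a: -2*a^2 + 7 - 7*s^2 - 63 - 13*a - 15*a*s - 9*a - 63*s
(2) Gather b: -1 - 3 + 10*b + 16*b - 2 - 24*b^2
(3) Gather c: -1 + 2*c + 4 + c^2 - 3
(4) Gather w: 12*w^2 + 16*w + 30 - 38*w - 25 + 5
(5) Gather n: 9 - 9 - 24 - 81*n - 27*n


(1) = -2*a^2 + a*(-15*s - 22) - 7*s^2 - 63*s - 56
(2) = -24*b^2 + 26*b - 6
(3) = c^2 + 2*c
(4) = 12*w^2 - 22*w + 10
(5) = -108*n - 24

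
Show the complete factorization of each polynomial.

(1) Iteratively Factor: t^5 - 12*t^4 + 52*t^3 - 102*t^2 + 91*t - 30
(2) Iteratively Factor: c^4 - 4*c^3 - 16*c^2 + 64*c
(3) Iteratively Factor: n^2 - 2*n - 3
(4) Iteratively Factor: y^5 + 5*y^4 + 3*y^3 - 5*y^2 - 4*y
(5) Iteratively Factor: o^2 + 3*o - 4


(1) = (t - 3)*(t^4 - 9*t^3 + 25*t^2 - 27*t + 10) = (t - 3)*(t - 1)*(t^3 - 8*t^2 + 17*t - 10) = (t - 3)*(t - 1)^2*(t^2 - 7*t + 10) = (t - 3)*(t - 2)*(t - 1)^2*(t - 5)
(2) = (c + 4)*(c^3 - 8*c^2 + 16*c) = (c - 4)*(c + 4)*(c^2 - 4*c) = (c - 4)^2*(c + 4)*(c)
(3) = (n - 3)*(n + 1)
(4) = (y)*(y^4 + 5*y^3 + 3*y^2 - 5*y - 4) = y*(y + 4)*(y^3 + y^2 - y - 1) = y*(y - 1)*(y + 4)*(y^2 + 2*y + 1) = y*(y - 1)*(y + 1)*(y + 4)*(y + 1)
(5) = (o - 1)*(o + 4)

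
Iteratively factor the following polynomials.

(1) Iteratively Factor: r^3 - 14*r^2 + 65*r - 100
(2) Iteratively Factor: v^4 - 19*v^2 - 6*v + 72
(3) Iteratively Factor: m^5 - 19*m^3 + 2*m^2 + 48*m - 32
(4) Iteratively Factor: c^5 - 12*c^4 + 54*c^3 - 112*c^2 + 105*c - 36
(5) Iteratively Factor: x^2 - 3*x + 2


(1) = (r - 5)*(r^2 - 9*r + 20) = (r - 5)*(r - 4)*(r - 5)
(2) = (v + 3)*(v^3 - 3*v^2 - 10*v + 24) = (v - 2)*(v + 3)*(v^2 - v - 12) = (v - 2)*(v + 3)^2*(v - 4)
(3) = (m - 1)*(m^4 + m^3 - 18*m^2 - 16*m + 32) = (m - 1)*(m + 4)*(m^3 - 3*m^2 - 6*m + 8) = (m - 1)^2*(m + 4)*(m^2 - 2*m - 8) = (m - 4)*(m - 1)^2*(m + 4)*(m + 2)
(4) = (c - 4)*(c^4 - 8*c^3 + 22*c^2 - 24*c + 9) = (c - 4)*(c - 3)*(c^3 - 5*c^2 + 7*c - 3) = (c - 4)*(c - 3)*(c - 1)*(c^2 - 4*c + 3) = (c - 4)*(c - 3)*(c - 1)^2*(c - 3)
(5) = (x - 1)*(x - 2)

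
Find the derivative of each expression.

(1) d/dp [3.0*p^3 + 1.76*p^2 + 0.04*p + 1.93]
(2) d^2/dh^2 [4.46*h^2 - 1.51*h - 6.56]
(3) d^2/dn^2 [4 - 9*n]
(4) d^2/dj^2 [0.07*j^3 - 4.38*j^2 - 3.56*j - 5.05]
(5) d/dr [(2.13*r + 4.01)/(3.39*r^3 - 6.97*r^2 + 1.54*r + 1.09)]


(1) = 9.0*p^2 + 3.52*p + 0.04
(2) = 8.92000000000000
(3) = 0
(4) = 0.42*j - 8.76
(5) = (-14.4414*r^3 - 25.9356*r^2 + 55.8994*r - 3.8537)/(11.4921*r^6 - 47.2566*r^5 + 59.0221*r^4 - 14.0774*r^3 - 12.823*r^2 + 3.3572*r + 1.1881)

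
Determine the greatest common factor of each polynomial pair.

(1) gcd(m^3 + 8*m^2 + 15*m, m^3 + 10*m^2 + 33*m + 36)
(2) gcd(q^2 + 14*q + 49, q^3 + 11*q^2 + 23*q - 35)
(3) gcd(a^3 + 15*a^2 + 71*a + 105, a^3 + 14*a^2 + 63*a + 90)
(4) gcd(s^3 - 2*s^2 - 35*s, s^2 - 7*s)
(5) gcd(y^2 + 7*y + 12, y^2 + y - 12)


(1) = m + 3
(2) = q + 7
(3) = a^2 + 8*a + 15
(4) = gcd(s*(s - 7)*(s + 5), s*(s - 7)) = s^2 - 7*s
(5) = y + 4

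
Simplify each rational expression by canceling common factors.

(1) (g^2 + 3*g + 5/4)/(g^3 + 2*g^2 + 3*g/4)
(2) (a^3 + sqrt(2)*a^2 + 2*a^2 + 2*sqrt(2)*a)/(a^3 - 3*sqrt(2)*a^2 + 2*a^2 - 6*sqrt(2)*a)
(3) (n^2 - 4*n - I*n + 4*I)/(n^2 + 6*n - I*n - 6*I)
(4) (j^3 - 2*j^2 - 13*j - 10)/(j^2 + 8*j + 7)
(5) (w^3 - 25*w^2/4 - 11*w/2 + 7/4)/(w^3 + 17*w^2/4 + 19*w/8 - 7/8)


(1) = (2*g + 5)/(2*g^2 + 3*g)
(2) = (a + sqrt(2))/(a - 3*sqrt(2))
(3) = (n - 4)/(n + 6)
(4) = (j^2 - 3*j - 10)/(j + 7)
(5) = (2*w - 14)/(2*w + 7)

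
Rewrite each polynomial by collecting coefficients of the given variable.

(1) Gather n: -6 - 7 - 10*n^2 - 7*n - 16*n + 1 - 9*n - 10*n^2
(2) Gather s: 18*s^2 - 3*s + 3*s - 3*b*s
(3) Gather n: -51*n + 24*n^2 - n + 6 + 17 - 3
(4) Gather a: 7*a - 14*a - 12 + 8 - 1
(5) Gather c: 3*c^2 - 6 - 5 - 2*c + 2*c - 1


(1) = -20*n^2 - 32*n - 12
(2) = -3*b*s + 18*s^2
(3) = 24*n^2 - 52*n + 20
(4) = -7*a - 5
(5) = 3*c^2 - 12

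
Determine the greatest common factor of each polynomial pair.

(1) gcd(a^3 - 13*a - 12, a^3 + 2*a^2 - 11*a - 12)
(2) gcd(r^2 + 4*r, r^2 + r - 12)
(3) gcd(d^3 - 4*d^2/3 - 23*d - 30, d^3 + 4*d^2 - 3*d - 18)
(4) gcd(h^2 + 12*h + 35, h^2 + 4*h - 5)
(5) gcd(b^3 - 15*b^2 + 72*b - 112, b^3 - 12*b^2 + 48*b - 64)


(1) = gcd((a - 4)*(a + 1)*(a + 3), (a - 3)*(a + 1)*(a + 4)) = a + 1
(2) = gcd(r*(r + 4), (r - 3)*(r + 4)) = r + 4
(3) = d + 3
(4) = h + 5
(5) = gcd((b - 7)*(b - 4)^2, (b - 4)^3) = b^2 - 8*b + 16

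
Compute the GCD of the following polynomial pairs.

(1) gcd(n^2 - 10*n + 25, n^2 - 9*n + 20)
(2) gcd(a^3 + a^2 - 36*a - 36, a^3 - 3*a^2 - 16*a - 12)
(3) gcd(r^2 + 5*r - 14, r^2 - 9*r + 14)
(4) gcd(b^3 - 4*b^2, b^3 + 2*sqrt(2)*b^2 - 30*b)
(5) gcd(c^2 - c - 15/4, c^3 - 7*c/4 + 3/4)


(1) = n - 5
(2) = a^2 - 5*a - 6
(3) = r - 2
(4) = gcd(b^2*(b - 4), b*(b - 3*sqrt(2))*(b + 5*sqrt(2))) = b
(5) = gcd((c - 5/2)*(c + 3/2), (c - 1)*(c - 1/2)*(c + 3/2)) = c + 3/2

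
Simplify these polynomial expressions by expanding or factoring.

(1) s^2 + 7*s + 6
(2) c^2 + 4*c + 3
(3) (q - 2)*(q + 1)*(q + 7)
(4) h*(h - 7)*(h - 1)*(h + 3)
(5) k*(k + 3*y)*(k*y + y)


(1) = (s + 1)*(s + 6)
(2) = (c + 1)*(c + 3)
(3) = q^3 + 6*q^2 - 9*q - 14
(4) = h^4 - 5*h^3 - 17*h^2 + 21*h
(5) = k^3*y + 3*k^2*y^2 + k^2*y + 3*k*y^2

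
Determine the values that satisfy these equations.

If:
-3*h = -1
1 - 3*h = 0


Then:
h = 1/3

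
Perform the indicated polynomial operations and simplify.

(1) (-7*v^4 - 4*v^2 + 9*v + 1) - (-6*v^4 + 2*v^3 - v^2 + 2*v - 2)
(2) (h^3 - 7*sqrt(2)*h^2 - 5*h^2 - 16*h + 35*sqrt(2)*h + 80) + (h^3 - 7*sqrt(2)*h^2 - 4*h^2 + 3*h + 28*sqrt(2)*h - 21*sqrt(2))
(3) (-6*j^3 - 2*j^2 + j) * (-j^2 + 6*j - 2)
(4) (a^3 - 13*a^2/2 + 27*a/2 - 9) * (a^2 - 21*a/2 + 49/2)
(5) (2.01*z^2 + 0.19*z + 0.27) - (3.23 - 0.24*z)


(1) = -v^4 - 2*v^3 - 3*v^2 + 7*v + 3
(2) = 2*h^3 - 14*sqrt(2)*h^2 - 9*h^2 - 13*h + 63*sqrt(2)*h - 21*sqrt(2) + 80
(3) = 6*j^5 - 34*j^4 - j^3 + 10*j^2 - 2*j
(4) = a^5 - 17*a^4 + 425*a^3/4 - 310*a^2 + 1701*a/4 - 441/2
(5) = 2.01*z^2 + 0.43*z - 2.96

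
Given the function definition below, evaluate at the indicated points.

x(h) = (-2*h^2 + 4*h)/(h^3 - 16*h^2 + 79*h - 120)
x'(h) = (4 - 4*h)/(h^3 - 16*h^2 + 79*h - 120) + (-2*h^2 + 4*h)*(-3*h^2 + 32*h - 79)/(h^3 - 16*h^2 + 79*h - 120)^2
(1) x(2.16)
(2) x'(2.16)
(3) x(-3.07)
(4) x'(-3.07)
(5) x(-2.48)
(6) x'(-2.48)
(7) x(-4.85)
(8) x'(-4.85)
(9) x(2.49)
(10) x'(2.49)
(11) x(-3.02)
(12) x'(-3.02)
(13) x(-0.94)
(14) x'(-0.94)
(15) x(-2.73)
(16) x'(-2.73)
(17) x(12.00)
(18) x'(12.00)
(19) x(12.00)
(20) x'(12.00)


(1) = 0.05
(2) = 0.42
(3) = 0.06
(4) = -0.01
(5) = 0.05
(6) = -0.01
(7) = 0.07
(8) = -0.00
(9) = 0.35
(10) = 1.72
(11) = 0.06
(12) = -0.01
(13) = 0.03
(14) = -0.02
(15) = 0.05
(16) = -0.01
(17) = -0.95
(18) = 0.31
(19) = -0.95
(20) = 0.31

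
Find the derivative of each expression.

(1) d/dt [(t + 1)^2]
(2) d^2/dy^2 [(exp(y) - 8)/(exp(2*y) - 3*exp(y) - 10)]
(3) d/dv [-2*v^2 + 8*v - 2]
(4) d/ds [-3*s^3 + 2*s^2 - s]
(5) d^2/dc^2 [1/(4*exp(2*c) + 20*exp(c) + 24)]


(1) = 2*t + 2
(2) = (exp(4*y) - 29*exp(3*y) + 132*exp(2*y) - 422*exp(y) + 340)*exp(y)/(exp(6*y) - 9*exp(5*y) - 3*exp(4*y) + 153*exp(3*y) + 30*exp(2*y) - 900*exp(y) - 1000)
(3) = 8 - 4*v
(4) = -9*s^2 + 4*s - 1
(5) = (2*(2*exp(c) + 5)^2*exp(c) - (4*exp(c) + 5)*(exp(2*c) + 5*exp(c) + 6))*exp(c)/(4*(exp(2*c) + 5*exp(c) + 6)^3)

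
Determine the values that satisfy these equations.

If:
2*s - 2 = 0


Then:
s = 1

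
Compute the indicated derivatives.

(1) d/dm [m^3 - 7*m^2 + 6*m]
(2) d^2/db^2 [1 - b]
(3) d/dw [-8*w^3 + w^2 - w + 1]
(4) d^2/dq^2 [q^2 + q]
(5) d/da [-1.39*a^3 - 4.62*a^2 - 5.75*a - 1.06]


(1) = 3*m^2 - 14*m + 6
(2) = 0
(3) = -24*w^2 + 2*w - 1
(4) = 2
(5) = -4.17*a^2 - 9.24*a - 5.75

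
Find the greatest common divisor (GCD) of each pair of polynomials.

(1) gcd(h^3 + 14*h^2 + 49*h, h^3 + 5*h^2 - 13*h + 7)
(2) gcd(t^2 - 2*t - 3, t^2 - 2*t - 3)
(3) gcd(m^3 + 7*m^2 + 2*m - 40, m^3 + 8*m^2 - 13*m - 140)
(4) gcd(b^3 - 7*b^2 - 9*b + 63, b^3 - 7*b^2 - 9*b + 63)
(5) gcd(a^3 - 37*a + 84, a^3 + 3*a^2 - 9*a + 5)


(1) = gcd(h*(h + 7)^2, (h - 1)^2*(h + 7)) = h + 7
(2) = gcd((t - 3)*(t + 1), (t - 3)*(t + 1)) = t^2 - 2*t - 3
(3) = m + 5
(4) = b^3 - 7*b^2 - 9*b + 63
(5) = gcd((a - 4)*(a - 3)*(a + 7), (a - 1)^2*(a + 5)) = 1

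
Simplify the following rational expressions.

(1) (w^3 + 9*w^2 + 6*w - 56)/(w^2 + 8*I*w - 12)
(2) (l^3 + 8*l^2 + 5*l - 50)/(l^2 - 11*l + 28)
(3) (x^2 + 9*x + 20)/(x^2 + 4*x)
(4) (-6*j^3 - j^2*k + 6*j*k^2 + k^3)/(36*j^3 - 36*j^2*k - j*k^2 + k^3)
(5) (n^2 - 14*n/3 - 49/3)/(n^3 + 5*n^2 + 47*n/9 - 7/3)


(1) = (w^3 + 9*w^2 + 6*w - 56)/(w^2 + 8*I*w - 12)
(2) = (l^3 + 8*l^2 + 5*l - 50)/(l^2 - 11*l + 28)
(3) = (x + 5)/x
(4) = (-j - k)/(6*j - k)
(5) = (3*n - 21)/(3*n^2 + 8*n - 3)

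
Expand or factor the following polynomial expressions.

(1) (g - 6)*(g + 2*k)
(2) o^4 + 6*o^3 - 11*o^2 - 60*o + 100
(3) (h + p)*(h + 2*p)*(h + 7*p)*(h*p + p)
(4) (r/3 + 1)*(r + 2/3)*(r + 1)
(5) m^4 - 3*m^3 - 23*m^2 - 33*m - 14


(1) = g^2 + 2*g*k - 6*g - 12*k
(2) = (o - 2)^2*(o + 5)^2
(3) = h^4*p + 10*h^3*p^2 + h^3*p + 23*h^2*p^3 + 10*h^2*p^2 + 14*h*p^4 + 23*h*p^3 + 14*p^4
(4) = r^3/3 + 14*r^2/9 + 17*r/9 + 2/3
(5) = (m - 7)*(m + 1)^2*(m + 2)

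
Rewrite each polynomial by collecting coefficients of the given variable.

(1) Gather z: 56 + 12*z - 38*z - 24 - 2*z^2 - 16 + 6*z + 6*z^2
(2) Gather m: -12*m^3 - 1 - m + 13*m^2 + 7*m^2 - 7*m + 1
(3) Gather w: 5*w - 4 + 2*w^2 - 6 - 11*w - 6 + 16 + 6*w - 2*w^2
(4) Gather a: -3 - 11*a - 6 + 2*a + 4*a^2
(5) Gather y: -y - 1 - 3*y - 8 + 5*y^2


(1) = 4*z^2 - 20*z + 16
(2) = -12*m^3 + 20*m^2 - 8*m
(3) = 0
(4) = 4*a^2 - 9*a - 9
(5) = 5*y^2 - 4*y - 9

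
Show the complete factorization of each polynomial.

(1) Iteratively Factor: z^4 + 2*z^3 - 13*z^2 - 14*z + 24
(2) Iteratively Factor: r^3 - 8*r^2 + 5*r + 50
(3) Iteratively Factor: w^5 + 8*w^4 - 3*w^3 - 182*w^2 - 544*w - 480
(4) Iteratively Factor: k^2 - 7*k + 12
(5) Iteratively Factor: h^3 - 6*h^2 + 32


(1) = (z + 2)*(z^3 - 13*z + 12) = (z - 3)*(z + 2)*(z^2 + 3*z - 4) = (z - 3)*(z + 2)*(z + 4)*(z - 1)
(2) = (r - 5)*(r^2 - 3*r - 10) = (r - 5)*(r + 2)*(r - 5)
(3) = (w + 4)*(w^4 + 4*w^3 - 19*w^2 - 106*w - 120) = (w + 3)*(w + 4)*(w^3 + w^2 - 22*w - 40) = (w + 2)*(w + 3)*(w + 4)*(w^2 - w - 20) = (w + 2)*(w + 3)*(w + 4)^2*(w - 5)
(4) = (k - 3)*(k - 4)
(5) = (h + 2)*(h^2 - 8*h + 16) = (h - 4)*(h + 2)*(h - 4)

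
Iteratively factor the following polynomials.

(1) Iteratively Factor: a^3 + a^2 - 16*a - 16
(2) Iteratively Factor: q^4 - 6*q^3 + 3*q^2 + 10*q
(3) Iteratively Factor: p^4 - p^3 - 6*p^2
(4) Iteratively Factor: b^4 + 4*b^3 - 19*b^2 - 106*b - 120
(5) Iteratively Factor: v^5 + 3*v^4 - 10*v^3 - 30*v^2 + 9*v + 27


(1) = (a + 1)*(a^2 - 16) = (a - 4)*(a + 1)*(a + 4)
(2) = (q - 5)*(q^3 - q^2 - 2*q) = q*(q - 5)*(q^2 - q - 2) = q*(q - 5)*(q + 1)*(q - 2)
(3) = (p + 2)*(p^3 - 3*p^2) = p*(p + 2)*(p^2 - 3*p) = p^2*(p + 2)*(p - 3)
(4) = (b + 3)*(b^3 + b^2 - 22*b - 40) = (b + 3)*(b + 4)*(b^2 - 3*b - 10) = (b - 5)*(b + 3)*(b + 4)*(b + 2)
(5) = (v - 3)*(v^4 + 6*v^3 + 8*v^2 - 6*v - 9) = (v - 3)*(v + 3)*(v^3 + 3*v^2 - v - 3) = (v - 3)*(v - 1)*(v + 3)*(v^2 + 4*v + 3) = (v - 3)*(v - 1)*(v + 3)^2*(v + 1)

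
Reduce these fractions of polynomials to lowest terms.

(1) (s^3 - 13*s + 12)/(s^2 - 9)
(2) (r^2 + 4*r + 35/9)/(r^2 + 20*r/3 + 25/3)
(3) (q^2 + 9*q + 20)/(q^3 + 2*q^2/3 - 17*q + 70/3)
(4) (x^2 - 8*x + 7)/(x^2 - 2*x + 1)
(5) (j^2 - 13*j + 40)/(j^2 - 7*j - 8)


(1) = (s^2 + 3*s - 4)/(s + 3)
(2) = (3*r + 7)/(3*r + 15)
(3) = (3*q + 12)/(3*q^2 - 13*q + 14)
(4) = (x - 7)/(x - 1)
(5) = (j - 5)/(j + 1)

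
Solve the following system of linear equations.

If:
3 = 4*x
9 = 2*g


Then:
g = 9/2
x = 3/4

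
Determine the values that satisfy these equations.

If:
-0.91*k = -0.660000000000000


Then:
k = 0.73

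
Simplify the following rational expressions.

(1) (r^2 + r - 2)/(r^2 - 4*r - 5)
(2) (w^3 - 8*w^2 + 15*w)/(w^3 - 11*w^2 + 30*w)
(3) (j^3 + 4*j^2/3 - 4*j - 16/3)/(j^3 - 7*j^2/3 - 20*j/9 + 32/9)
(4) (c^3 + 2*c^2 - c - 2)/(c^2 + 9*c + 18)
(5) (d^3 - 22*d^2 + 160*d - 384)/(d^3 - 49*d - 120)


(1) = (r^2 + r - 2)/(r^2 - 4*r - 5)
(2) = (w - 3)/(w - 6)
(3) = (3*j^2 - 12)/(3*j^2 - 11*j + 8)
(4) = (c^3 + 2*c^2 - c - 2)/(c^2 + 9*c + 18)
(5) = (d^2 - 14*d + 48)/(d^2 + 8*d + 15)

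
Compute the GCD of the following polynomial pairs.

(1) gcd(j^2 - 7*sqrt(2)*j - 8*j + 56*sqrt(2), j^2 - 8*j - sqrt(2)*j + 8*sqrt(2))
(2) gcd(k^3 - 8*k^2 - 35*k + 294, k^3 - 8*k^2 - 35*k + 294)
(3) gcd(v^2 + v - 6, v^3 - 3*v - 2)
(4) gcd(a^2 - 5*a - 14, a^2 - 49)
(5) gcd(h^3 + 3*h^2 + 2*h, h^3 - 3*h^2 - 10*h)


(1) = gcd((j - 8)*(j - 7*sqrt(2)), (j - 8)*(j - sqrt(2))) = j - 8
(2) = gcd((k - 7)^2*(k + 6), (k - 7)^2*(k + 6)) = k^3 - 8*k^2 - 35*k + 294
(3) = gcd((v - 2)*(v + 3), (v - 2)*(v + 1)^2) = v - 2
(4) = gcd((a - 7)*(a + 2), (a - 7)*(a + 7)) = a - 7
(5) = h^2 + 2*h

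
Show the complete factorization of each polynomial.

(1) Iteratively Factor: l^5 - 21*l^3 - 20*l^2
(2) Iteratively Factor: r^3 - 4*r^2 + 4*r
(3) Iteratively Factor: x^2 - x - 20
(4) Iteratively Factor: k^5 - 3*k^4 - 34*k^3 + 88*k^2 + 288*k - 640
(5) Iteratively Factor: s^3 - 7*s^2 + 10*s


(1) = (l - 5)*(l^4 + 5*l^3 + 4*l^2) = (l - 5)*(l + 4)*(l^3 + l^2) = l*(l - 5)*(l + 4)*(l^2 + l) = l^2*(l - 5)*(l + 4)*(l + 1)
(2) = (r - 2)*(r^2 - 2*r) = (r - 2)^2*(r)
(3) = (x + 4)*(x - 5)
(4) = (k + 4)*(k^4 - 7*k^3 - 6*k^2 + 112*k - 160) = (k + 4)^2*(k^3 - 11*k^2 + 38*k - 40) = (k - 2)*(k + 4)^2*(k^2 - 9*k + 20) = (k - 5)*(k - 2)*(k + 4)^2*(k - 4)
(5) = (s - 5)*(s^2 - 2*s) = s*(s - 5)*(s - 2)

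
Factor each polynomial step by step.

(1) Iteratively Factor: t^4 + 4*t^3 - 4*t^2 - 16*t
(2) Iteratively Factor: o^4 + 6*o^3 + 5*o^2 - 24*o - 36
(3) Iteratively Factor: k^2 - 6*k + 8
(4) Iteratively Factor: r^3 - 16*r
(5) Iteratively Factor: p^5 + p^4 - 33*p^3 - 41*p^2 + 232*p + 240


(1) = (t + 4)*(t^3 - 4*t) = (t + 2)*(t + 4)*(t^2 - 2*t) = t*(t + 2)*(t + 4)*(t - 2)
(2) = (o + 3)*(o^3 + 3*o^2 - 4*o - 12) = (o + 2)*(o + 3)*(o^2 + o - 6) = (o - 2)*(o + 2)*(o + 3)*(o + 3)
(3) = (k - 4)*(k - 2)
(4) = (r + 4)*(r^2 - 4*r) = (r - 4)*(r + 4)*(r)
(5) = (p - 5)*(p^4 + 6*p^3 - 3*p^2 - 56*p - 48) = (p - 5)*(p + 1)*(p^3 + 5*p^2 - 8*p - 48) = (p - 5)*(p + 1)*(p + 4)*(p^2 + p - 12) = (p - 5)*(p + 1)*(p + 4)^2*(p - 3)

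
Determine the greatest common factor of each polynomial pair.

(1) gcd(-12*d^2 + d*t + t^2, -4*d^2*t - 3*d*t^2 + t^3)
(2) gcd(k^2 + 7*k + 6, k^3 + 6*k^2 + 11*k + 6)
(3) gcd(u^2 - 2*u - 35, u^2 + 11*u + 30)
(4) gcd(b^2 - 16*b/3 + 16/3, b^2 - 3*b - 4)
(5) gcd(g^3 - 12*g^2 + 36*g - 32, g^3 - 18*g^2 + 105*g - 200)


(1) = gcd((-3*d + t)*(4*d + t), t*(-4*d + t)*(d + t)) = 1
(2) = gcd((k + 1)*(k + 6), (k + 1)*(k + 2)*(k + 3)) = k + 1
(3) = gcd((u - 7)*(u + 5), (u + 5)*(u + 6)) = u + 5
(4) = b - 4
(5) = g - 8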